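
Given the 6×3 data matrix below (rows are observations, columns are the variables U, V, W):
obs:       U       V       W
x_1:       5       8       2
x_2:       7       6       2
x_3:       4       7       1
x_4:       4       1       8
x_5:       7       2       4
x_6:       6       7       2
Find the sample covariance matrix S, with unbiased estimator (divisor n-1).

Step 1 — column means:
  mean(U) = (5 + 7 + 4 + 4 + 7 + 6) / 6 = 33/6 = 5.5
  mean(V) = (8 + 6 + 7 + 1 + 2 + 7) / 6 = 31/6 = 5.1667
  mean(W) = (2 + 2 + 1 + 8 + 4 + 2) / 6 = 19/6 = 3.1667

Step 2 — sample covariance S[i,j] = (1/(n-1)) · Σ_k (x_{k,i} - mean_i) · (x_{k,j} - mean_j), with n-1 = 5.
  S[U,U] = ((-0.5)·(-0.5) + (1.5)·(1.5) + (-1.5)·(-1.5) + (-1.5)·(-1.5) + (1.5)·(1.5) + (0.5)·(0.5)) / 5 = 9.5/5 = 1.9
  S[U,V] = ((-0.5)·(2.8333) + (1.5)·(0.8333) + (-1.5)·(1.8333) + (-1.5)·(-4.1667) + (1.5)·(-3.1667) + (0.5)·(1.8333)) / 5 = -0.5/5 = -0.1
  S[U,W] = ((-0.5)·(-1.1667) + (1.5)·(-1.1667) + (-1.5)·(-2.1667) + (-1.5)·(4.8333) + (1.5)·(0.8333) + (0.5)·(-1.1667)) / 5 = -4.5/5 = -0.9
  S[V,V] = ((2.8333)·(2.8333) + (0.8333)·(0.8333) + (1.8333)·(1.8333) + (-4.1667)·(-4.1667) + (-3.1667)·(-3.1667) + (1.8333)·(1.8333)) / 5 = 42.8333/5 = 8.5667
  S[V,W] = ((2.8333)·(-1.1667) + (0.8333)·(-1.1667) + (1.8333)·(-2.1667) + (-4.1667)·(4.8333) + (-3.1667)·(0.8333) + (1.8333)·(-1.1667)) / 5 = -33.1667/5 = -6.6333
  S[W,W] = ((-1.1667)·(-1.1667) + (-1.1667)·(-1.1667) + (-2.1667)·(-2.1667) + (4.8333)·(4.8333) + (0.8333)·(0.8333) + (-1.1667)·(-1.1667)) / 5 = 32.8333/5 = 6.5667

S is symmetric (S[j,i] = S[i,j]). Assembling:

S = [[1.9, -0.1, -0.9],
 [-0.1, 8.5667, -6.6333],
 [-0.9, -6.6333, 6.5667]]


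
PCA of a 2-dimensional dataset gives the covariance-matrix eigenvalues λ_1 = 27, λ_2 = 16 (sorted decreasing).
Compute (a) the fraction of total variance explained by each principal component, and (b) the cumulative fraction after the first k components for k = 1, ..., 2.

Step 1 — total variance = trace(Sigma) = Σ λ_i = 27 + 16 = 43.

Step 2 — fraction explained by component i = λ_i / Σ λ:
  PC1: 27/43 = 0.6279
  PC2: 16/43 = 0.3721

Step 3 — cumulative fraction after k components = (λ_1 + ... + λ_k) / Σ λ:
  k = 1: 27/43 = 0.6279
  k = 2: (27 + 16)/43 = 43/43 = 1

Summary (fraction, with percent):

explained: PC1 0.6279 (62.79%), PC2 0.3721 (37.21%);  cumulative: 0.6279, 1


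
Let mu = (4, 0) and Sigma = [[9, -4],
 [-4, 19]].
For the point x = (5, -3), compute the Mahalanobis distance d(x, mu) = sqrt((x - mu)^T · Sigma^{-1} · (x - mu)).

Step 1 — centre the observation: (x - mu) = (1, -3).

Step 2 — invert Sigma. det(Sigma) = 9·19 - (-4)² = 155.
  Sigma^{-1} = (1/det) · [[d, -b], [-b, a]] = [[0.1226, 0.0258],
 [0.0258, 0.0581]].

Step 3 — form the quadratic (x - mu)^T · Sigma^{-1} · (x - mu):
  Sigma^{-1} · (x - mu) = (0.0452, -0.1484).
  (x - mu)^T · [Sigma^{-1} · (x - mu)] = (1)·(0.0452) + (-3)·(-0.1484) = 0.4903.

Step 4 — take square root: d = √(0.4903) ≈ 0.7002.

d(x, mu) = √(0.4903) ≈ 0.7002


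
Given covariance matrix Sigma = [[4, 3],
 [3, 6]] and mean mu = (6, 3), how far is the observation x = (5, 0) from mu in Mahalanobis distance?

Step 1 — centre the observation: (x - mu) = (-1, -3).

Step 2 — invert Sigma. det(Sigma) = 4·6 - (3)² = 15.
  Sigma^{-1} = (1/det) · [[d, -b], [-b, a]] = [[0.4, -0.2],
 [-0.2, 0.2667]].

Step 3 — form the quadratic (x - mu)^T · Sigma^{-1} · (x - mu):
  Sigma^{-1} · (x - mu) = (0.2, -0.6).
  (x - mu)^T · [Sigma^{-1} · (x - mu)] = (-1)·(0.2) + (-3)·(-0.6) = 1.6.

Step 4 — take square root: d = √(1.6) ≈ 1.2649.

d(x, mu) = √(1.6) ≈ 1.2649


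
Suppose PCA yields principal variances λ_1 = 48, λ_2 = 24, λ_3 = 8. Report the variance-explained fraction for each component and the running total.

Step 1 — total variance = trace(Sigma) = Σ λ_i = 48 + 24 + 8 = 80.

Step 2 — fraction explained by component i = λ_i / Σ λ:
  PC1: 48/80 = 0.6
  PC2: 24/80 = 0.3
  PC3: 8/80 = 0.1

Step 3 — cumulative fraction after k components = (λ_1 + ... + λ_k) / Σ λ:
  k = 1: 48/80 = 0.6
  k = 2: (48 + 24)/80 = 72/80 = 0.9
  k = 3: (48 + 24 + 8)/80 = 80/80 = 1

Summary (fraction, with percent):

explained: PC1 0.6 (60%), PC2 0.3 (30%), PC3 0.1 (10%);  cumulative: 0.6, 0.9, 1


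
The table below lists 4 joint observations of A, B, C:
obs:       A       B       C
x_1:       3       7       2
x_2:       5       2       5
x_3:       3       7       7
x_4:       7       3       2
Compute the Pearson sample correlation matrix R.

Step 1 — column means:
  mean(A) = (3 + 5 + 3 + 7) / 4 = 18/4 = 4.5
  mean(B) = (7 + 2 + 7 + 3) / 4 = 19/4 = 4.75
  mean(C) = (2 + 5 + 7 + 2) / 4 = 16/4 = 4

Step 2 — sample variances and covariances s[i,j] = (1/(n-1)) · Σ_k (x_{k,i} - mean_i) · (x_{k,j} - mean_j), with n-1 = 3:
  s[A,A] = ((-1.5)·(-1.5) + (0.5)·(0.5) + (-1.5)·(-1.5) + (2.5)·(2.5)) / 3 = 11/3 = 3.6667
  s[A,B] = ((-1.5)·(2.25) + (0.5)·(-2.75) + (-1.5)·(2.25) + (2.5)·(-1.75)) / 3 = -12.5/3 = -4.1667
  s[A,C] = ((-1.5)·(-2) + (0.5)·(1) + (-1.5)·(3) + (2.5)·(-2)) / 3 = -6/3 = -2
  s[B,B] = ((2.25)·(2.25) + (-2.75)·(-2.75) + (2.25)·(2.25) + (-1.75)·(-1.75)) / 3 = 20.75/3 = 6.9167
  s[B,C] = ((2.25)·(-2) + (-2.75)·(1) + (2.25)·(3) + (-1.75)·(-2)) / 3 = 3/3 = 1
  s[C,C] = ((-2)·(-2) + (1)·(1) + (3)·(3) + (-2)·(-2)) / 3 = 18/3 = 6
  Sample standard deviations s_i = √(s[i,i]):
  s(A) = √(3.6667) = 1.9149
  s(B) = √(6.9167) = 2.63
  s(C) = √(6) = 2.4495

Step 3 — r_{ij} = s_{ij} / (s_i · s_j):
  r[A,A] = 1 (diagonal).
  r[A,B] = -4.1667 / (1.9149 · 2.63) = -4.1667 / 5.036 = -0.8274
  r[A,C] = -2 / (1.9149 · 2.4495) = -2 / 4.6904 = -0.4264
  r[B,B] = 1 (diagonal).
  r[B,C] = 1 / (2.63 · 2.4495) = 1 / 6.442 = 0.1552
  r[C,C] = 1 (diagonal).

R is symmetric with unit diagonal. Assembling:

R = [[1, -0.8274, -0.4264],
 [-0.8274, 1, 0.1552],
 [-0.4264, 0.1552, 1]]


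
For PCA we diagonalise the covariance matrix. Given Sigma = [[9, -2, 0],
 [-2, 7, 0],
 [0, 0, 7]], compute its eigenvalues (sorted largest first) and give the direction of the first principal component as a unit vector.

Step 1 — characteristic polynomial p(λ) = det(λI - Sigma) = λ³ - tr·λ² + c_1·λ - det, where tr = trace, c_1 = sum of the principal 2×2 minors, det = det(Sigma):
  tr = 9 + 7 + 7 = 23,
  c_1 = (9·7 - (-2)²) + (9·7 - (0)²) + (7·7 - (0)²) = 59 + 63 + 49 = 171,
  det = 9·(7·7 - (0)²) - (-2)·((-2)·7 - (0)·(0)) + (0)·((-2)·(0) - 7·(0)) = 9·(49) - (-2)·(-14) + (0)·(0) = 413.
  So p(λ) = λ³ - 23λ² + 171λ - 413.
Step 2 — look for an integer root (rational root theorem: any rational root is an integer divisor of 413). Testing λ = 7:
  p(7) = 343 - 1127 + 1197 - 413 = 0  ✓
  Dividing out (λ - 7): p(λ) = (λ - 7)(λ² - 16λ + 59).
Step 3 — remaining eigenvalues from the quadratic λ² - 16λ + 59 = 0:
  Δ = 16² - 4·59 = 256 - 236 = 20,  λ = (16 ± √20)/2 = (16 ± 4.4721)/2 ≈ 10.2361 or 5.7639.
  Sorted: λ_1 = 10.2361,  λ_2 = 7,  λ_3 = 5.7639  (check: sum = 23 = tr ✓).

Step 4 — unit eigenvector for λ_1 ≈ 10.2361: v spans the null space of (Sigma - λ_1 I), whose rows are
  r_1 = (-1.2361, -2, 0),  r_2 = (-2, -3.2361, 0),  r_3 = (0, 0, -3.2361).
  v is orthogonal to every row, so take v ∝ r_1 × r_3 = ((-2)·(-3.2361) - (0)·(0), (0)·(0) - (-1.2361)·(-3.2361), (-1.2361)·(0) - (-2)·(0)) ≈ (6.4721, -4, 0).
  Let u = (6.4721, -4, 0).
  ||u|| = √((6.4721)² + (-4)² + (0)²) = √(57.8885) ≈ 7.6085,  v_1 = u/||u|| ≈ (0.8507, -0.5257, 0) (||v_1|| = 1).

λ_1 = 10.2361,  λ_2 = 7,  λ_3 = 5.7639;  v_1 ≈ (0.8507, -0.5257, 0)


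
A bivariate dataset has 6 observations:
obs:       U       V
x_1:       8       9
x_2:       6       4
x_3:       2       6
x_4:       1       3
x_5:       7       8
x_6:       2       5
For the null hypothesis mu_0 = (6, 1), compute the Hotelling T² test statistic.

Step 1 — sample mean vector:
  mean(U) = (8 + 6 + 2 + 1 + 7 + 2) / 6 = 26/6 = 4.3333
  mean(V) = (9 + 4 + 6 + 3 + 8 + 5) / 6 = 35/6 = 5.8333
  x̄ = (4.3333, 5.8333),  deviation x̄ - mu_0 = (4.3333, 5.8333) - (6, 1) = (-1.6667, 4.8333).

Step 2 — sample covariance matrix, S[i,j] = (1/(n-1)) · Σ_k (x_{k,i} - mean_i) · (x_{k,j} - mean_j), divisor n-1 = 5:
  S[U,U] = ((3.6667)·(3.6667) + (1.6667)·(1.6667) + (-2.3333)·(-2.3333) + (-3.3333)·(-3.3333) + (2.6667)·(2.6667) + (-2.3333)·(-2.3333)) / 5 = 45.3333/5 = 9.0667
  S[U,V] = ((3.6667)·(3.1667) + (1.6667)·(-1.8333) + (-2.3333)·(0.1667) + (-3.3333)·(-2.8333) + (2.6667)·(2.1667) + (-2.3333)·(-0.8333)) / 5 = 25.3333/5 = 5.0667
  S[V,V] = ((3.1667)·(3.1667) + (-1.8333)·(-1.8333) + (0.1667)·(0.1667) + (-2.8333)·(-2.8333) + (2.1667)·(2.1667) + (-0.8333)·(-0.8333)) / 5 = 26.8333/5 = 5.3667
  S = [[9.0667, 5.0667],
 [5.0667, 5.3667]].

Step 3 — invert S. det(S) = 9.0667·5.3667 - (5.0667)² = 22.9867.
  S^{-1} = (1/det) · [[d, -b], [-b, a]] = [[0.2335, -0.2204],
 [-0.2204, 0.3944]].

Step 4 — quadratic form (x̄ - mu_0)^T · S^{-1} · (x̄ - mu_0):
  S^{-1} · (x̄ - mu_0) = (-1.4545, 2.2738),
  (x̄ - mu_0)^T · [...] = (-1.6667)·(-1.4545) + (4.8333)·(2.2738) = 13.4141.

Step 5 — scale by n: T² = 6 · 13.4141 = 80.4843.

T² ≈ 80.4843


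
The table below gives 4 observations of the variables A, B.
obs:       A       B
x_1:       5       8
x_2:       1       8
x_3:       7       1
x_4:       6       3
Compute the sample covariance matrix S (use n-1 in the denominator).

Step 1 — column means:
  mean(A) = (5 + 1 + 7 + 6) / 4 = 19/4 = 4.75
  mean(B) = (8 + 8 + 1 + 3) / 4 = 20/4 = 5

Step 2 — sample covariance S[i,j] = (1/(n-1)) · Σ_k (x_{k,i} - mean_i) · (x_{k,j} - mean_j), with n-1 = 3.
  S[A,A] = ((0.25)·(0.25) + (-3.75)·(-3.75) + (2.25)·(2.25) + (1.25)·(1.25)) / 3 = 20.75/3 = 6.9167
  S[A,B] = ((0.25)·(3) + (-3.75)·(3) + (2.25)·(-4) + (1.25)·(-2)) / 3 = -22/3 = -7.3333
  S[B,B] = ((3)·(3) + (3)·(3) + (-4)·(-4) + (-2)·(-2)) / 3 = 38/3 = 12.6667

S is symmetric (S[j,i] = S[i,j]). Assembling:

S = [[6.9167, -7.3333],
 [-7.3333, 12.6667]]


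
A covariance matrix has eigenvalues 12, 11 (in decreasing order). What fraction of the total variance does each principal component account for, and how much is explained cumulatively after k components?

Step 1 — total variance = trace(Sigma) = Σ λ_i = 12 + 11 = 23.

Step 2 — fraction explained by component i = λ_i / Σ λ:
  PC1: 12/23 = 0.5217
  PC2: 11/23 = 0.4783

Step 3 — cumulative fraction after k components = (λ_1 + ... + λ_k) / Σ λ:
  k = 1: 12/23 = 0.5217
  k = 2: (12 + 11)/23 = 23/23 = 1

Summary (fraction, with percent):

explained: PC1 0.5217 (52.17%), PC2 0.4783 (47.83%);  cumulative: 0.5217, 1


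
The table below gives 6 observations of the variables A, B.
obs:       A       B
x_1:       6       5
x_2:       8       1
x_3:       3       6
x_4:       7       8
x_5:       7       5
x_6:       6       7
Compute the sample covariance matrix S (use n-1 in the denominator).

Step 1 — column means:
  mean(A) = (6 + 8 + 3 + 7 + 7 + 6) / 6 = 37/6 = 6.1667
  mean(B) = (5 + 1 + 6 + 8 + 5 + 7) / 6 = 32/6 = 5.3333

Step 2 — sample covariance S[i,j] = (1/(n-1)) · Σ_k (x_{k,i} - mean_i) · (x_{k,j} - mean_j), with n-1 = 5.
  S[A,A] = ((-0.1667)·(-0.1667) + (1.8333)·(1.8333) + (-3.1667)·(-3.1667) + (0.8333)·(0.8333) + (0.8333)·(0.8333) + (-0.1667)·(-0.1667)) / 5 = 14.8333/5 = 2.9667
  S[A,B] = ((-0.1667)·(-0.3333) + (1.8333)·(-4.3333) + (-3.1667)·(0.6667) + (0.8333)·(2.6667) + (0.8333)·(-0.3333) + (-0.1667)·(1.6667)) / 5 = -8.3333/5 = -1.6667
  S[B,B] = ((-0.3333)·(-0.3333) + (-4.3333)·(-4.3333) + (0.6667)·(0.6667) + (2.6667)·(2.6667) + (-0.3333)·(-0.3333) + (1.6667)·(1.6667)) / 5 = 29.3333/5 = 5.8667

S is symmetric (S[j,i] = S[i,j]). Assembling:

S = [[2.9667, -1.6667],
 [-1.6667, 5.8667]]


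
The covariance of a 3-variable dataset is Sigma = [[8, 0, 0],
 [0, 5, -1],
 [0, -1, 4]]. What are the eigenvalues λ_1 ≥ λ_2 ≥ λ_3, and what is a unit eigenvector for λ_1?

Step 1 — characteristic polynomial p(λ) = det(λI - Sigma) = λ³ - tr·λ² + c_1·λ - det, where tr = trace, c_1 = sum of the principal 2×2 minors, det = det(Sigma):
  tr = 8 + 5 + 4 = 17,
  c_1 = (8·5 - (0)²) + (8·4 - (0)²) + (5·4 - (-1)²) = 40 + 32 + 19 = 91,
  det = 8·(5·4 - (-1)²) - (0)·((0)·4 - (-1)·(0)) + (0)·((0)·(-1) - 5·(0)) = 8·(19) - (0)·(0) + (0)·(0) = 152.
  So p(λ) = λ³ - 17λ² + 91λ - 152.
Step 2 — look for an integer root (rational root theorem: any rational root is an integer divisor of 152). Testing λ = 8:
  p(8) = 512 - 1088 + 728 - 152 = 0  ✓
  Dividing out (λ - 8): p(λ) = (λ - 8)(λ² - 9λ + 19).
Step 3 — remaining eigenvalues from the quadratic λ² - 9λ + 19 = 0:
  Δ = 9² - 4·19 = 81 - 76 = 5,  λ = (9 ± √5)/2 = (9 ± 2.2361)/2 ≈ 5.618 or 3.382.
  Sorted: λ_1 = 8,  λ_2 = 5.618,  λ_3 = 3.382  (check: sum = 17 = tr ✓).

Step 4 — unit eigenvector for λ_1 = 8: v spans the null space of (Sigma - λ_1 I), whose rows are
  r_1 = (0, 0, 0),  r_2 = (0, -3, -1),  r_3 = (0, -1, -4).
  v is orthogonal to every row, so take v ∝ r_2 × r_3 = ((-3)·(-4) - (-1)·(-1), (-1)·(0) - (0)·(-4), (0)·(-1) - (-3)·(0)) = (11, 0, 0).
  Rescale (divide by 11): u = (1, 0, 0).
  ||u|| = √((1)² + (0)² + (0)²) = √(1) = 1,  v_1 = u/||u|| ≈ (1, 0, 0) (||v_1|| = 1).

λ_1 = 8,  λ_2 = 5.618,  λ_3 = 3.382;  v_1 ≈ (1, 0, 0)


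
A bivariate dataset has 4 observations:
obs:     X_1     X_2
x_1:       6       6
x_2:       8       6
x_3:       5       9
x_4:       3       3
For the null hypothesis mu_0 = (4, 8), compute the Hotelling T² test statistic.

Step 1 — sample mean vector:
  mean(X_1) = (6 + 8 + 5 + 3) / 4 = 22/4 = 5.5
  mean(X_2) = (6 + 6 + 9 + 3) / 4 = 24/4 = 6
  x̄ = (5.5, 6),  deviation x̄ - mu_0 = (5.5, 6) - (4, 8) = (1.5, -2).

Step 2 — sample covariance matrix, S[i,j] = (1/(n-1)) · Σ_k (x_{k,i} - mean_i) · (x_{k,j} - mean_j), divisor n-1 = 3:
  S[X_1,X_1] = ((0.5)·(0.5) + (2.5)·(2.5) + (-0.5)·(-0.5) + (-2.5)·(-2.5)) / 3 = 13/3 = 4.3333
  S[X_1,X_2] = ((0.5)·(0) + (2.5)·(0) + (-0.5)·(3) + (-2.5)·(-3)) / 3 = 6/3 = 2
  S[X_2,X_2] = ((0)·(0) + (0)·(0) + (3)·(3) + (-3)·(-3)) / 3 = 18/3 = 6
  S = [[4.3333, 2],
 [2, 6]].

Step 3 — invert S. det(S) = 4.3333·6 - (2)² = 22.
  S^{-1} = (1/det) · [[d, -b], [-b, a]] = [[0.2727, -0.0909],
 [-0.0909, 0.197]].

Step 4 — quadratic form (x̄ - mu_0)^T · S^{-1} · (x̄ - mu_0):
  S^{-1} · (x̄ - mu_0) = (0.5909, -0.5303),
  (x̄ - mu_0)^T · [...] = (1.5)·(0.5909) + (-2)·(-0.5303) = 1.947.

Step 5 — scale by n: T² = 4 · 1.947 = 7.7879.

T² ≈ 7.7879


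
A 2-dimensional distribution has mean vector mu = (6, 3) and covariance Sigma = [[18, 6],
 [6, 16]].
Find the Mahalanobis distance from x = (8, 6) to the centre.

Step 1 — centre the observation: (x - mu) = (2, 3).

Step 2 — invert Sigma. det(Sigma) = 18·16 - (6)² = 252.
  Sigma^{-1} = (1/det) · [[d, -b], [-b, a]] = [[0.0635, -0.0238],
 [-0.0238, 0.0714]].

Step 3 — form the quadratic (x - mu)^T · Sigma^{-1} · (x - mu):
  Sigma^{-1} · (x - mu) = (0.0556, 0.1667).
  (x - mu)^T · [Sigma^{-1} · (x - mu)] = (2)·(0.0556) + (3)·(0.1667) = 0.6111.

Step 4 — take square root: d = √(0.6111) ≈ 0.7817.

d(x, mu) = √(0.6111) ≈ 0.7817


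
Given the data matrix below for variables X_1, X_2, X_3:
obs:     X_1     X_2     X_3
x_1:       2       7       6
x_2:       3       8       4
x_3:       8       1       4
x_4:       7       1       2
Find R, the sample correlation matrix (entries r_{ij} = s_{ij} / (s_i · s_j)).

Step 1 — column means:
  mean(X_1) = (2 + 3 + 8 + 7) / 4 = 20/4 = 5
  mean(X_2) = (7 + 8 + 1 + 1) / 4 = 17/4 = 4.25
  mean(X_3) = (6 + 4 + 4 + 2) / 4 = 16/4 = 4

Step 2 — sample variances and covariances s[i,j] = (1/(n-1)) · Σ_k (x_{k,i} - mean_i) · (x_{k,j} - mean_j), with n-1 = 3:
  s[X_1,X_1] = ((-3)·(-3) + (-2)·(-2) + (3)·(3) + (2)·(2)) / 3 = 26/3 = 8.6667
  s[X_1,X_2] = ((-3)·(2.75) + (-2)·(3.75) + (3)·(-3.25) + (2)·(-3.25)) / 3 = -32/3 = -10.6667
  s[X_1,X_3] = ((-3)·(2) + (-2)·(0) + (3)·(0) + (2)·(-2)) / 3 = -10/3 = -3.3333
  s[X_2,X_2] = ((2.75)·(2.75) + (3.75)·(3.75) + (-3.25)·(-3.25) + (-3.25)·(-3.25)) / 3 = 42.75/3 = 14.25
  s[X_2,X_3] = ((2.75)·(2) + (3.75)·(0) + (-3.25)·(0) + (-3.25)·(-2)) / 3 = 12/3 = 4
  s[X_3,X_3] = ((2)·(2) + (0)·(0) + (0)·(0) + (-2)·(-2)) / 3 = 8/3 = 2.6667
  Sample standard deviations s_i = √(s[i,i]):
  s(X_1) = √(8.6667) = 2.9439
  s(X_2) = √(14.25) = 3.7749
  s(X_3) = √(2.6667) = 1.633

Step 3 — r_{ij} = s_{ij} / (s_i · s_j):
  r[X_1,X_1] = 1 (diagonal).
  r[X_1,X_2] = -10.6667 / (2.9439 · 3.7749) = -10.6667 / 11.1131 = -0.9598
  r[X_1,X_3] = -3.3333 / (2.9439 · 1.633) = -3.3333 / 4.8074 = -0.6934
  r[X_2,X_2] = 1 (diagonal).
  r[X_2,X_3] = 4 / (3.7749 · 1.633) = 4 / 6.1644 = 0.6489
  r[X_3,X_3] = 1 (diagonal).

R is symmetric with unit diagonal. Assembling:

R = [[1, -0.9598, -0.6934],
 [-0.9598, 1, 0.6489],
 [-0.6934, 0.6489, 1]]


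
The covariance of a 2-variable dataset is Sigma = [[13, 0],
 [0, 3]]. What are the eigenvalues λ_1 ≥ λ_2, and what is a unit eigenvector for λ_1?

Step 1 — characteristic polynomial of 2×2 Sigma:
  det(Sigma - λI) = λ² - trace · λ + det = 0.
  trace = 13 + 3 = 16, det = 13·3 - (0)² = 39.
Step 2 — discriminant:
  Δ = trace² - 4·det = 256 - 156 = 100.
Step 3 — eigenvalues:
  λ = (trace ± √Δ)/2 = (16 ± 10)/2,
  λ_1 = 13,  λ_2 = 3.

Step 4 — unit eigenvector for λ_1: Sigma is diagonal, so its eigenvectors are the coordinate axes. λ_1 = 13 is the diagonal entry on the first coordinate axis, hence
  v_1 = (1, 0) (||v_1|| = 1).

λ_1 = 13,  λ_2 = 3;  v_1 ≈ (1, 0)


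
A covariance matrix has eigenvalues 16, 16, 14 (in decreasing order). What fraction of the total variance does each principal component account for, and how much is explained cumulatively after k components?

Step 1 — total variance = trace(Sigma) = Σ λ_i = 16 + 16 + 14 = 46.

Step 2 — fraction explained by component i = λ_i / Σ λ:
  PC1: 16/46 = 0.3478
  PC2: 16/46 = 0.3478
  PC3: 14/46 = 0.3043

Step 3 — cumulative fraction after k components = (λ_1 + ... + λ_k) / Σ λ:
  k = 1: 16/46 = 0.3478
  k = 2: (16 + 16)/46 = 32/46 = 0.6957
  k = 3: (16 + 16 + 14)/46 = 46/46 = 1

Summary (fraction, with percent):

explained: PC1 0.3478 (34.78%), PC2 0.3478 (34.78%), PC3 0.3043 (30.43%);  cumulative: 0.3478, 0.6957, 1


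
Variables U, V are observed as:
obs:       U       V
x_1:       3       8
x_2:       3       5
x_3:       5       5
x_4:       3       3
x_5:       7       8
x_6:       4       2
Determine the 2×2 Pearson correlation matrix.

Step 1 — column means:
  mean(U) = (3 + 3 + 5 + 3 + 7 + 4) / 6 = 25/6 = 4.1667
  mean(V) = (8 + 5 + 5 + 3 + 8 + 2) / 6 = 31/6 = 5.1667

Step 2 — sample variances and covariances s[i,j] = (1/(n-1)) · Σ_k (x_{k,i} - mean_i) · (x_{k,j} - mean_j), with n-1 = 5:
  s[U,U] = ((-1.1667)·(-1.1667) + (-1.1667)·(-1.1667) + (0.8333)·(0.8333) + (-1.1667)·(-1.1667) + (2.8333)·(2.8333) + (-0.1667)·(-0.1667)) / 5 = 12.8333/5 = 2.5667
  s[U,V] = ((-1.1667)·(2.8333) + (-1.1667)·(-0.1667) + (0.8333)·(-0.1667) + (-1.1667)·(-2.1667) + (2.8333)·(2.8333) + (-0.1667)·(-3.1667)) / 5 = 7.8333/5 = 1.5667
  s[V,V] = ((2.8333)·(2.8333) + (-0.1667)·(-0.1667) + (-0.1667)·(-0.1667) + (-2.1667)·(-2.1667) + (2.8333)·(2.8333) + (-3.1667)·(-3.1667)) / 5 = 30.8333/5 = 6.1667
  Sample standard deviations s_i = √(s[i,i]):
  s(U) = √(2.5667) = 1.6021
  s(V) = √(6.1667) = 2.4833

Step 3 — r_{ij} = s_{ij} / (s_i · s_j):
  r[U,U] = 1 (diagonal).
  r[U,V] = 1.5667 / (1.6021 · 2.4833) = 1.5667 / 3.9784 = 0.3938
  r[V,V] = 1 (diagonal).

R is symmetric with unit diagonal. Assembling:

R = [[1, 0.3938],
 [0.3938, 1]]


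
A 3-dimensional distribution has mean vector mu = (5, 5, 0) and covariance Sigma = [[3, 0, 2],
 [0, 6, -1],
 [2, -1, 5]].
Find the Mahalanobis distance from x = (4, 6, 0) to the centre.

Step 1 — centre the observation: (x - mu) = (-1, 1, 0).

Step 2 — invert Sigma (cofactor / det for 3×3, or solve directly):
  Sigma^{-1} = [[0.4603, -0.0317, -0.1905],
 [-0.0317, 0.1746, 0.0476],
 [-0.1905, 0.0476, 0.2857]].

Step 3 — form the quadratic (x - mu)^T · Sigma^{-1} · (x - mu):
  Sigma^{-1} · (x - mu) = (-0.4921, 0.2063, 0.2381).
  (x - mu)^T · [Sigma^{-1} · (x - mu)] = (-1)·(-0.4921) + (1)·(0.2063) + (0)·(0.2381) = 0.6984.

Step 4 — take square root: d = √(0.6984) ≈ 0.8357.

d(x, mu) = √(0.6984) ≈ 0.8357


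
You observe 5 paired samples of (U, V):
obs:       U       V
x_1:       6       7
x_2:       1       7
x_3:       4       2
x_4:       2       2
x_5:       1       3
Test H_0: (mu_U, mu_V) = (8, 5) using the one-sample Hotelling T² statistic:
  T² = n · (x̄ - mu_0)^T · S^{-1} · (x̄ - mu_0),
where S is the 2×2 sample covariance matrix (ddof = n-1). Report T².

Step 1 — sample mean vector:
  mean(U) = (6 + 1 + 4 + 2 + 1) / 5 = 14/5 = 2.8
  mean(V) = (7 + 7 + 2 + 2 + 3) / 5 = 21/5 = 4.2
  x̄ = (2.8, 4.2),  deviation x̄ - mu_0 = (2.8, 4.2) - (8, 5) = (-5.2, -0.8).

Step 2 — sample covariance matrix, S[i,j] = (1/(n-1)) · Σ_k (x_{k,i} - mean_i) · (x_{k,j} - mean_j), divisor n-1 = 4:
  S[U,U] = ((3.2)·(3.2) + (-1.8)·(-1.8) + (1.2)·(1.2) + (-0.8)·(-0.8) + (-1.8)·(-1.8)) / 4 = 18.8/4 = 4.7
  S[U,V] = ((3.2)·(2.8) + (-1.8)·(2.8) + (1.2)·(-2.2) + (-0.8)·(-2.2) + (-1.8)·(-1.2)) / 4 = 5.2/4 = 1.3
  S[V,V] = ((2.8)·(2.8) + (2.8)·(2.8) + (-2.2)·(-2.2) + (-2.2)·(-2.2) + (-1.2)·(-1.2)) / 4 = 26.8/4 = 6.7
  S = [[4.7, 1.3],
 [1.3, 6.7]].

Step 3 — invert S. det(S) = 4.7·6.7 - (1.3)² = 29.8.
  S^{-1} = (1/det) · [[d, -b], [-b, a]] = [[0.2248, -0.0436],
 [-0.0436, 0.1577]].

Step 4 — quadratic form (x̄ - mu_0)^T · S^{-1} · (x̄ - mu_0):
  S^{-1} · (x̄ - mu_0) = (-1.1342, 0.1007),
  (x̄ - mu_0)^T · [...] = (-5.2)·(-1.1342) + (-0.8)·(0.1007) = 5.8174.

Step 5 — scale by n: T² = 5 · 5.8174 = 29.0872.

T² ≈ 29.0872


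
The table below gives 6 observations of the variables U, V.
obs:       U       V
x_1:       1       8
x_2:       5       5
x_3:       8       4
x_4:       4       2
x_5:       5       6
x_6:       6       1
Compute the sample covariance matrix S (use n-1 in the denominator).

Step 1 — column means:
  mean(U) = (1 + 5 + 8 + 4 + 5 + 6) / 6 = 29/6 = 4.8333
  mean(V) = (8 + 5 + 4 + 2 + 6 + 1) / 6 = 26/6 = 4.3333

Step 2 — sample covariance S[i,j] = (1/(n-1)) · Σ_k (x_{k,i} - mean_i) · (x_{k,j} - mean_j), with n-1 = 5.
  S[U,U] = ((-3.8333)·(-3.8333) + (0.1667)·(0.1667) + (3.1667)·(3.1667) + (-0.8333)·(-0.8333) + (0.1667)·(0.1667) + (1.1667)·(1.1667)) / 5 = 26.8333/5 = 5.3667
  S[U,V] = ((-3.8333)·(3.6667) + (0.1667)·(0.6667) + (3.1667)·(-0.3333) + (-0.8333)·(-2.3333) + (0.1667)·(1.6667) + (1.1667)·(-3.3333)) / 5 = -16.6667/5 = -3.3333
  S[V,V] = ((3.6667)·(3.6667) + (0.6667)·(0.6667) + (-0.3333)·(-0.3333) + (-2.3333)·(-2.3333) + (1.6667)·(1.6667) + (-3.3333)·(-3.3333)) / 5 = 33.3333/5 = 6.6667

S is symmetric (S[j,i] = S[i,j]). Assembling:

S = [[5.3667, -3.3333],
 [-3.3333, 6.6667]]


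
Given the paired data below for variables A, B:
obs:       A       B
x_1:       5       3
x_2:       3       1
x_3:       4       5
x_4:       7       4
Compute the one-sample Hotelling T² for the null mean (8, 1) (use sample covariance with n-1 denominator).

Step 1 — sample mean vector:
  mean(A) = (5 + 3 + 4 + 7) / 4 = 19/4 = 4.75
  mean(B) = (3 + 1 + 5 + 4) / 4 = 13/4 = 3.25
  x̄ = (4.75, 3.25),  deviation x̄ - mu_0 = (4.75, 3.25) - (8, 1) = (-3.25, 2.25).

Step 2 — sample covariance matrix, S[i,j] = (1/(n-1)) · Σ_k (x_{k,i} - mean_i) · (x_{k,j} - mean_j), divisor n-1 = 3:
  S[A,A] = ((0.25)·(0.25) + (-1.75)·(-1.75) + (-0.75)·(-0.75) + (2.25)·(2.25)) / 3 = 8.75/3 = 2.9167
  S[A,B] = ((0.25)·(-0.25) + (-1.75)·(-2.25) + (-0.75)·(1.75) + (2.25)·(0.75)) / 3 = 4.25/3 = 1.4167
  S[B,B] = ((-0.25)·(-0.25) + (-2.25)·(-2.25) + (1.75)·(1.75) + (0.75)·(0.75)) / 3 = 8.75/3 = 2.9167
  S = [[2.9167, 1.4167],
 [1.4167, 2.9167]].

Step 3 — invert S. det(S) = 2.9167·2.9167 - (1.4167)² = 6.5.
  S^{-1} = (1/det) · [[d, -b], [-b, a]] = [[0.4487, -0.2179],
 [-0.2179, 0.4487]].

Step 4 — quadratic form (x̄ - mu_0)^T · S^{-1} · (x̄ - mu_0):
  S^{-1} · (x̄ - mu_0) = (-1.9487, 1.7179),
  (x̄ - mu_0)^T · [...] = (-3.25)·(-1.9487) + (2.25)·(1.7179) = 10.1987.

Step 5 — scale by n: T² = 4 · 10.1987 = 40.7949.

T² ≈ 40.7949


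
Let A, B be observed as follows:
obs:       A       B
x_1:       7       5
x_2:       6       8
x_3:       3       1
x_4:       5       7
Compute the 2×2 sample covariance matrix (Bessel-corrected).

Step 1 — column means:
  mean(A) = (7 + 6 + 3 + 5) / 4 = 21/4 = 5.25
  mean(B) = (5 + 8 + 1 + 7) / 4 = 21/4 = 5.25

Step 2 — sample covariance S[i,j] = (1/(n-1)) · Σ_k (x_{k,i} - mean_i) · (x_{k,j} - mean_j), with n-1 = 3.
  S[A,A] = ((1.75)·(1.75) + (0.75)·(0.75) + (-2.25)·(-2.25) + (-0.25)·(-0.25)) / 3 = 8.75/3 = 2.9167
  S[A,B] = ((1.75)·(-0.25) + (0.75)·(2.75) + (-2.25)·(-4.25) + (-0.25)·(1.75)) / 3 = 10.75/3 = 3.5833
  S[B,B] = ((-0.25)·(-0.25) + (2.75)·(2.75) + (-4.25)·(-4.25) + (1.75)·(1.75)) / 3 = 28.75/3 = 9.5833

S is symmetric (S[j,i] = S[i,j]). Assembling:

S = [[2.9167, 3.5833],
 [3.5833, 9.5833]]


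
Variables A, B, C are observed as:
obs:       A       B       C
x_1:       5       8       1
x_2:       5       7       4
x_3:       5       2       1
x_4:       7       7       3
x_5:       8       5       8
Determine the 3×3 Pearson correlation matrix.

Step 1 — column means:
  mean(A) = (5 + 5 + 5 + 7 + 8) / 5 = 30/5 = 6
  mean(B) = (8 + 7 + 2 + 7 + 5) / 5 = 29/5 = 5.8
  mean(C) = (1 + 4 + 1 + 3 + 8) / 5 = 17/5 = 3.4

Step 2 — sample variances and covariances s[i,j] = (1/(n-1)) · Σ_k (x_{k,i} - mean_i) · (x_{k,j} - mean_j), with n-1 = 4:
  s[A,A] = ((-1)·(-1) + (-1)·(-1) + (-1)·(-1) + (1)·(1) + (2)·(2)) / 4 = 8/4 = 2
  s[A,B] = ((-1)·(2.2) + (-1)·(1.2) + (-1)·(-3.8) + (1)·(1.2) + (2)·(-0.8)) / 4 = 0/4 = 0
  s[A,C] = ((-1)·(-2.4) + (-1)·(0.6) + (-1)·(-2.4) + (1)·(-0.4) + (2)·(4.6)) / 4 = 13/4 = 3.25
  s[B,B] = ((2.2)·(2.2) + (1.2)·(1.2) + (-3.8)·(-3.8) + (1.2)·(1.2) + (-0.8)·(-0.8)) / 4 = 22.8/4 = 5.7
  s[B,C] = ((2.2)·(-2.4) + (1.2)·(0.6) + (-3.8)·(-2.4) + (1.2)·(-0.4) + (-0.8)·(4.6)) / 4 = 0.4/4 = 0.1
  s[C,C] = ((-2.4)·(-2.4) + (0.6)·(0.6) + (-2.4)·(-2.4) + (-0.4)·(-0.4) + (4.6)·(4.6)) / 4 = 33.2/4 = 8.3
  Sample standard deviations s_i = √(s[i,i]):
  s(A) = √(2) = 1.4142
  s(B) = √(5.7) = 2.3875
  s(C) = √(8.3) = 2.881

Step 3 — r_{ij} = s_{ij} / (s_i · s_j):
  r[A,A] = 1 (diagonal).
  r[A,B] = 0 / (1.4142 · 2.3875) = 0 / 3.3764 = 0
  r[A,C] = 3.25 / (1.4142 · 2.881) = 3.25 / 4.0743 = 0.7977
  r[B,B] = 1 (diagonal).
  r[B,C] = 0.1 / (2.3875 · 2.881) = 0.1 / 6.8782 = 0.0145
  r[C,C] = 1 (diagonal).

R is symmetric with unit diagonal. Assembling:

R = [[1, 0, 0.7977],
 [0, 1, 0.0145],
 [0.7977, 0.0145, 1]]


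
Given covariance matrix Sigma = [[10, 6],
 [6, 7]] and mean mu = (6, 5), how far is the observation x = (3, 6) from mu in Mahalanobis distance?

Step 1 — centre the observation: (x - mu) = (-3, 1).

Step 2 — invert Sigma. det(Sigma) = 10·7 - (6)² = 34.
  Sigma^{-1} = (1/det) · [[d, -b], [-b, a]] = [[0.2059, -0.1765],
 [-0.1765, 0.2941]].

Step 3 — form the quadratic (x - mu)^T · Sigma^{-1} · (x - mu):
  Sigma^{-1} · (x - mu) = (-0.7941, 0.8235).
  (x - mu)^T · [Sigma^{-1} · (x - mu)] = (-3)·(-0.7941) + (1)·(0.8235) = 3.2059.

Step 4 — take square root: d = √(3.2059) ≈ 1.7905.

d(x, mu) = √(3.2059) ≈ 1.7905


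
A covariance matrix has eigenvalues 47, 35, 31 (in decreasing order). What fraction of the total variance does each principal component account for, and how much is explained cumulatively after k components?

Step 1 — total variance = trace(Sigma) = Σ λ_i = 47 + 35 + 31 = 113.

Step 2 — fraction explained by component i = λ_i / Σ λ:
  PC1: 47/113 = 0.4159
  PC2: 35/113 = 0.3097
  PC3: 31/113 = 0.2743

Step 3 — cumulative fraction after k components = (λ_1 + ... + λ_k) / Σ λ:
  k = 1: 47/113 = 0.4159
  k = 2: (47 + 35)/113 = 82/113 = 0.7257
  k = 3: (47 + 35 + 31)/113 = 113/113 = 1

Summary (fraction, with percent):

explained: PC1 0.4159 (41.59%), PC2 0.3097 (30.97%), PC3 0.2743 (27.43%);  cumulative: 0.4159, 0.7257, 1


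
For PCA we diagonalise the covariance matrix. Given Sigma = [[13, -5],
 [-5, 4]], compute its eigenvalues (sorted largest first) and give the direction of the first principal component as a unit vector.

Step 1 — characteristic polynomial of 2×2 Sigma:
  det(Sigma - λI) = λ² - trace · λ + det = 0.
  trace = 13 + 4 = 17, det = 13·4 - (-5)² = 27.
Step 2 — discriminant:
  Δ = trace² - 4·det = 289 - 108 = 181.
Step 3 — eigenvalues:
  λ = (trace ± √Δ)/2 = (17 ± 13.4536)/2,
  λ_1 = 15.2268,  λ_2 = 1.7732.

Step 4 — unit eigenvector for λ_1: solve (Sigma - λ_1 I)v = 0. First row:
  (13 - 15.2268)·v_x + (-5)·v_y = 0, i.e. (-2.2268)·v_x + (-5)·v_y = 0,
  so v ∝ (b, λ_1 - a) = (-5, 2.2268); multiply by -1 so the first entry is positive: u = (5, -2.2268).
  ||u|| = √((5)² + (-2.2268)²) = √(29.9587) ≈ 5.4735,
  v_1 = u/||u|| ≈ (0.9135, -0.4068) (||v_1|| = 1).

λ_1 = 15.2268,  λ_2 = 1.7732;  v_1 ≈ (0.9135, -0.4068)


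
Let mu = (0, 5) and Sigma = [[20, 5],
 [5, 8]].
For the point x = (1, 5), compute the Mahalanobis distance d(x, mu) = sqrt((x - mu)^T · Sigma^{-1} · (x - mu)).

Step 1 — centre the observation: (x - mu) = (1, 0).

Step 2 — invert Sigma. det(Sigma) = 20·8 - (5)² = 135.
  Sigma^{-1} = (1/det) · [[d, -b], [-b, a]] = [[0.0593, -0.037],
 [-0.037, 0.1481]].

Step 3 — form the quadratic (x - mu)^T · Sigma^{-1} · (x - mu):
  Sigma^{-1} · (x - mu) = (0.0593, -0.037).
  (x - mu)^T · [Sigma^{-1} · (x - mu)] = (1)·(0.0593) + (0)·(-0.037) = 0.0593.

Step 4 — take square root: d = √(0.0593) ≈ 0.2434.

d(x, mu) = √(0.0593) ≈ 0.2434


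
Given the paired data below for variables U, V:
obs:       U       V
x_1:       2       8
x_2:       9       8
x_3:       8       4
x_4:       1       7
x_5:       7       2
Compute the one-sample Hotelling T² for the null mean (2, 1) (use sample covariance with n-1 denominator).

Step 1 — sample mean vector:
  mean(U) = (2 + 9 + 8 + 1 + 7) / 5 = 27/5 = 5.4
  mean(V) = (8 + 8 + 4 + 7 + 2) / 5 = 29/5 = 5.8
  x̄ = (5.4, 5.8),  deviation x̄ - mu_0 = (5.4, 5.8) - (2, 1) = (3.4, 4.8).

Step 2 — sample covariance matrix, S[i,j] = (1/(n-1)) · Σ_k (x_{k,i} - mean_i) · (x_{k,j} - mean_j), divisor n-1 = 4:
  S[U,U] = ((-3.4)·(-3.4) + (3.6)·(3.6) + (2.6)·(2.6) + (-4.4)·(-4.4) + (1.6)·(1.6)) / 4 = 53.2/4 = 13.3
  S[U,V] = ((-3.4)·(2.2) + (3.6)·(2.2) + (2.6)·(-1.8) + (-4.4)·(1.2) + (1.6)·(-3.8)) / 4 = -15.6/4 = -3.9
  S[V,V] = ((2.2)·(2.2) + (2.2)·(2.2) + (-1.8)·(-1.8) + (1.2)·(1.2) + (-3.8)·(-3.8)) / 4 = 28.8/4 = 7.2
  S = [[13.3, -3.9],
 [-3.9, 7.2]].

Step 3 — invert S. det(S) = 13.3·7.2 - (-3.9)² = 80.55.
  S^{-1} = (1/det) · [[d, -b], [-b, a]] = [[0.0894, 0.0484],
 [0.0484, 0.1651]].

Step 4 — quadratic form (x̄ - mu_0)^T · S^{-1} · (x̄ - mu_0):
  S^{-1} · (x̄ - mu_0) = (0.5363, 0.9572),
  (x̄ - mu_0)^T · [...] = (3.4)·(0.5363) + (4.8)·(0.9572) = 6.4179.

Step 5 — scale by n: T² = 5 · 6.4179 = 32.0894.

T² ≈ 32.0894


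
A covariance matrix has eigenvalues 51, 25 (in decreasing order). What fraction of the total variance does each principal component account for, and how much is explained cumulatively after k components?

Step 1 — total variance = trace(Sigma) = Σ λ_i = 51 + 25 = 76.

Step 2 — fraction explained by component i = λ_i / Σ λ:
  PC1: 51/76 = 0.6711
  PC2: 25/76 = 0.3289

Step 3 — cumulative fraction after k components = (λ_1 + ... + λ_k) / Σ λ:
  k = 1: 51/76 = 0.6711
  k = 2: (51 + 25)/76 = 76/76 = 1

Summary (fraction, with percent):

explained: PC1 0.6711 (67.11%), PC2 0.3289 (32.89%);  cumulative: 0.6711, 1


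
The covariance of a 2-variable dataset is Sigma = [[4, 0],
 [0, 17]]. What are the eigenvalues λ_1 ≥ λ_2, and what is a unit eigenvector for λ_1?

Step 1 — characteristic polynomial of 2×2 Sigma:
  det(Sigma - λI) = λ² - trace · λ + det = 0.
  trace = 4 + 17 = 21, det = 4·17 - (0)² = 68.
Step 2 — discriminant:
  Δ = trace² - 4·det = 441 - 272 = 169.
Step 3 — eigenvalues:
  λ = (trace ± √Δ)/2 = (21 ± 13)/2,
  λ_1 = 17,  λ_2 = 4.

Step 4 — unit eigenvector for λ_1: Sigma is diagonal, so its eigenvectors are the coordinate axes. λ_1 = 17 is the diagonal entry on the second coordinate axis, hence
  v_1 = (0, 1) (||v_1|| = 1).

λ_1 = 17,  λ_2 = 4;  v_1 ≈ (0, 1)


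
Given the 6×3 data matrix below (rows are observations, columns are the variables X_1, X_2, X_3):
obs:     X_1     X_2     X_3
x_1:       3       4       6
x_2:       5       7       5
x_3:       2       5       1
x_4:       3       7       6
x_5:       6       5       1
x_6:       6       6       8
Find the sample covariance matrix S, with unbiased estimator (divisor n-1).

Step 1 — column means:
  mean(X_1) = (3 + 5 + 2 + 3 + 6 + 6) / 6 = 25/6 = 4.1667
  mean(X_2) = (4 + 7 + 5 + 7 + 5 + 6) / 6 = 34/6 = 5.6667
  mean(X_3) = (6 + 5 + 1 + 6 + 1 + 8) / 6 = 27/6 = 4.5

Step 2 — sample covariance S[i,j] = (1/(n-1)) · Σ_k (x_{k,i} - mean_i) · (x_{k,j} - mean_j), with n-1 = 5.
  S[X_1,X_1] = ((-1.1667)·(-1.1667) + (0.8333)·(0.8333) + (-2.1667)·(-2.1667) + (-1.1667)·(-1.1667) + (1.8333)·(1.8333) + (1.8333)·(1.8333)) / 5 = 14.8333/5 = 2.9667
  S[X_1,X_2] = ((-1.1667)·(-1.6667) + (0.8333)·(1.3333) + (-2.1667)·(-0.6667) + (-1.1667)·(1.3333) + (1.8333)·(-0.6667) + (1.8333)·(0.3333)) / 5 = 2.3333/5 = 0.4667
  S[X_1,X_3] = ((-1.1667)·(1.5) + (0.8333)·(0.5) + (-2.1667)·(-3.5) + (-1.1667)·(1.5) + (1.8333)·(-3.5) + (1.8333)·(3.5)) / 5 = 4.5/5 = 0.9
  S[X_2,X_2] = ((-1.6667)·(-1.6667) + (1.3333)·(1.3333) + (-0.6667)·(-0.6667) + (1.3333)·(1.3333) + (-0.6667)·(-0.6667) + (0.3333)·(0.3333)) / 5 = 7.3333/5 = 1.4667
  S[X_2,X_3] = ((-1.6667)·(1.5) + (1.3333)·(0.5) + (-0.6667)·(-3.5) + (1.3333)·(1.5) + (-0.6667)·(-3.5) + (0.3333)·(3.5)) / 5 = 6/5 = 1.2
  S[X_3,X_3] = ((1.5)·(1.5) + (0.5)·(0.5) + (-3.5)·(-3.5) + (1.5)·(1.5) + (-3.5)·(-3.5) + (3.5)·(3.5)) / 5 = 41.5/5 = 8.3

S is symmetric (S[j,i] = S[i,j]). Assembling:

S = [[2.9667, 0.4667, 0.9],
 [0.4667, 1.4667, 1.2],
 [0.9, 1.2, 8.3]]


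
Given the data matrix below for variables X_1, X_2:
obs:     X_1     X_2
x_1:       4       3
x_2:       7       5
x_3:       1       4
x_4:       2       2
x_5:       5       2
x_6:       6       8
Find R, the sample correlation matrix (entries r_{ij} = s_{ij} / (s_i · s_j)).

Step 1 — column means:
  mean(X_1) = (4 + 7 + 1 + 2 + 5 + 6) / 6 = 25/6 = 4.1667
  mean(X_2) = (3 + 5 + 4 + 2 + 2 + 8) / 6 = 24/6 = 4

Step 2 — sample variances and covariances s[i,j] = (1/(n-1)) · Σ_k (x_{k,i} - mean_i) · (x_{k,j} - mean_j), with n-1 = 5:
  s[X_1,X_1] = ((-0.1667)·(-0.1667) + (2.8333)·(2.8333) + (-3.1667)·(-3.1667) + (-2.1667)·(-2.1667) + (0.8333)·(0.8333) + (1.8333)·(1.8333)) / 5 = 26.8333/5 = 5.3667
  s[X_1,X_2] = ((-0.1667)·(-1) + (2.8333)·(1) + (-3.1667)·(0) + (-2.1667)·(-2) + (0.8333)·(-2) + (1.8333)·(4)) / 5 = 13/5 = 2.6
  s[X_2,X_2] = ((-1)·(-1) + (1)·(1) + (0)·(0) + (-2)·(-2) + (-2)·(-2) + (4)·(4)) / 5 = 26/5 = 5.2
  Sample standard deviations s_i = √(s[i,i]):
  s(X_1) = √(5.3667) = 2.3166
  s(X_2) = √(5.2) = 2.2804

Step 3 — r_{ij} = s_{ij} / (s_i · s_j):
  r[X_1,X_1] = 1 (diagonal).
  r[X_1,X_2] = 2.6 / (2.3166 · 2.2804) = 2.6 / 5.2827 = 0.4922
  r[X_2,X_2] = 1 (diagonal).

R is symmetric with unit diagonal. Assembling:

R = [[1, 0.4922],
 [0.4922, 1]]


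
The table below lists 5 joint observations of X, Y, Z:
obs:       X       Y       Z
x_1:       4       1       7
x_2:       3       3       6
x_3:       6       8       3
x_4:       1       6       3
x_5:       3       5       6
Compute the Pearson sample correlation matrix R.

Step 1 — column means:
  mean(X) = (4 + 3 + 6 + 1 + 3) / 5 = 17/5 = 3.4
  mean(Y) = (1 + 3 + 8 + 6 + 5) / 5 = 23/5 = 4.6
  mean(Z) = (7 + 6 + 3 + 3 + 6) / 5 = 25/5 = 5

Step 2 — sample variances and covariances s[i,j] = (1/(n-1)) · Σ_k (x_{k,i} - mean_i) · (x_{k,j} - mean_j), with n-1 = 4:
  s[X,X] = ((0.6)·(0.6) + (-0.4)·(-0.4) + (2.6)·(2.6) + (-2.4)·(-2.4) + (-0.4)·(-0.4)) / 4 = 13.2/4 = 3.3
  s[X,Y] = ((0.6)·(-3.6) + (-0.4)·(-1.6) + (2.6)·(3.4) + (-2.4)·(1.4) + (-0.4)·(0.4)) / 4 = 3.8/4 = 0.95
  s[X,Z] = ((0.6)·(2) + (-0.4)·(1) + (2.6)·(-2) + (-2.4)·(-2) + (-0.4)·(1)) / 4 = 0/4 = 0
  s[Y,Y] = ((-3.6)·(-3.6) + (-1.6)·(-1.6) + (3.4)·(3.4) + (1.4)·(1.4) + (0.4)·(0.4)) / 4 = 29.2/4 = 7.3
  s[Y,Z] = ((-3.6)·(2) + (-1.6)·(1) + (3.4)·(-2) + (1.4)·(-2) + (0.4)·(1)) / 4 = -18/4 = -4.5
  s[Z,Z] = ((2)·(2) + (1)·(1) + (-2)·(-2) + (-2)·(-2) + (1)·(1)) / 4 = 14/4 = 3.5
  Sample standard deviations s_i = √(s[i,i]):
  s(X) = √(3.3) = 1.8166
  s(Y) = √(7.3) = 2.7019
  s(Z) = √(3.5) = 1.8708

Step 3 — r_{ij} = s_{ij} / (s_i · s_j):
  r[X,X] = 1 (diagonal).
  r[X,Y] = 0.95 / (1.8166 · 2.7019) = 0.95 / 4.9082 = 0.1936
  r[X,Z] = 0 / (1.8166 · 1.8708) = 0 / 3.3985 = 0
  r[Y,Y] = 1 (diagonal).
  r[Y,Z] = -4.5 / (2.7019 · 1.8708) = -4.5 / 5.0547 = -0.8903
  r[Z,Z] = 1 (diagonal).

R is symmetric with unit diagonal. Assembling:

R = [[1, 0.1936, 0],
 [0.1936, 1, -0.8903],
 [0, -0.8903, 1]]


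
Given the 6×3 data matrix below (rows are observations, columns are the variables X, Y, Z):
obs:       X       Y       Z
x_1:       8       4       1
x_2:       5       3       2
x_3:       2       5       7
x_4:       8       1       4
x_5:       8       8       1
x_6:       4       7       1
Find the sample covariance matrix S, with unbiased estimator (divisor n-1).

Step 1 — column means:
  mean(X) = (8 + 5 + 2 + 8 + 8 + 4) / 6 = 35/6 = 5.8333
  mean(Y) = (4 + 3 + 5 + 1 + 8 + 7) / 6 = 28/6 = 4.6667
  mean(Z) = (1 + 2 + 7 + 4 + 1 + 1) / 6 = 16/6 = 2.6667

Step 2 — sample covariance S[i,j] = (1/(n-1)) · Σ_k (x_{k,i} - mean_i) · (x_{k,j} - mean_j), with n-1 = 5.
  S[X,X] = ((2.1667)·(2.1667) + (-0.8333)·(-0.8333) + (-3.8333)·(-3.8333) + (2.1667)·(2.1667) + (2.1667)·(2.1667) + (-1.8333)·(-1.8333)) / 5 = 32.8333/5 = 6.5667
  S[X,Y] = ((2.1667)·(-0.6667) + (-0.8333)·(-1.6667) + (-3.8333)·(0.3333) + (2.1667)·(-3.6667) + (2.1667)·(3.3333) + (-1.8333)·(2.3333)) / 5 = -6.3333/5 = -1.2667
  S[X,Z] = ((2.1667)·(-1.6667) + (-0.8333)·(-0.6667) + (-3.8333)·(4.3333) + (2.1667)·(1.3333) + (2.1667)·(-1.6667) + (-1.8333)·(-1.6667)) / 5 = -17.3333/5 = -3.4667
  S[Y,Y] = ((-0.6667)·(-0.6667) + (-1.6667)·(-1.6667) + (0.3333)·(0.3333) + (-3.6667)·(-3.6667) + (3.3333)·(3.3333) + (2.3333)·(2.3333)) / 5 = 33.3333/5 = 6.6667
  S[Y,Z] = ((-0.6667)·(-1.6667) + (-1.6667)·(-0.6667) + (0.3333)·(4.3333) + (-3.6667)·(1.3333) + (3.3333)·(-1.6667) + (2.3333)·(-1.6667)) / 5 = -10.6667/5 = -2.1333
  S[Z,Z] = ((-1.6667)·(-1.6667) + (-0.6667)·(-0.6667) + (4.3333)·(4.3333) + (1.3333)·(1.3333) + (-1.6667)·(-1.6667) + (-1.6667)·(-1.6667)) / 5 = 29.3333/5 = 5.8667

S is symmetric (S[j,i] = S[i,j]). Assembling:

S = [[6.5667, -1.2667, -3.4667],
 [-1.2667, 6.6667, -2.1333],
 [-3.4667, -2.1333, 5.8667]]


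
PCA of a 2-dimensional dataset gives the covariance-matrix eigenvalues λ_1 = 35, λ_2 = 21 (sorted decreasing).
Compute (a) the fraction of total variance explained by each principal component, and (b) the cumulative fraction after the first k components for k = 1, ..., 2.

Step 1 — total variance = trace(Sigma) = Σ λ_i = 35 + 21 = 56.

Step 2 — fraction explained by component i = λ_i / Σ λ:
  PC1: 35/56 = 0.625
  PC2: 21/56 = 0.375

Step 3 — cumulative fraction after k components = (λ_1 + ... + λ_k) / Σ λ:
  k = 1: 35/56 = 0.625
  k = 2: (35 + 21)/56 = 56/56 = 1

Summary (fraction, with percent):

explained: PC1 0.625 (62.5%), PC2 0.375 (37.5%);  cumulative: 0.625, 1


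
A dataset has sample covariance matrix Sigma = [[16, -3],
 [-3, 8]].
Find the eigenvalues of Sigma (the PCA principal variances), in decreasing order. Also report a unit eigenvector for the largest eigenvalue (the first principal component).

Step 1 — characteristic polynomial of 2×2 Sigma:
  det(Sigma - λI) = λ² - trace · λ + det = 0.
  trace = 16 + 8 = 24, det = 16·8 - (-3)² = 119.
Step 2 — discriminant:
  Δ = trace² - 4·det = 576 - 476 = 100.
Step 3 — eigenvalues:
  λ = (trace ± √Δ)/2 = (24 ± 10)/2,
  λ_1 = 17,  λ_2 = 7.

Step 4 — unit eigenvector for λ_1: solve (Sigma - λ_1 I)v = 0. First row:
  (16 - 17)·v_x + (-3)·v_y = 0, i.e. (-1)·v_x + (-3)·v_y = 0,
  so v ∝ (b, λ_1 - a) = (-3, 1); multiply by -1 so the first entry is positive: u = (3, -1).
  ||u|| = √((3)² + (-1)²) = √(10) ≈ 3.1623,
  v_1 = u/||u|| ≈ (0.9487, -0.3162) (||v_1|| = 1).

λ_1 = 17,  λ_2 = 7;  v_1 ≈ (0.9487, -0.3162)
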